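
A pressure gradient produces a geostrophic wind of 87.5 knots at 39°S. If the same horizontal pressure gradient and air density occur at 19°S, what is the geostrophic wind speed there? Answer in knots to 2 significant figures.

With the same pressure gradient and density, V_g ∝ 1/f ∝ 1/sin φ.
V₂ = V₁ · sin φ₁ / sin φ₂ = 87.5 × sin 39° / sin 19°
V₂ = 87.5 × 0.6293/0.3256 = 170 knots

170 knots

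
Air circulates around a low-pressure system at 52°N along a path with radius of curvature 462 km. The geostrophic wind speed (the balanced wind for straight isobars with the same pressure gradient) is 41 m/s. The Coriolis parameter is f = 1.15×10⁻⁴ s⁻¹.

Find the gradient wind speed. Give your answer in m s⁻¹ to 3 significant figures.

27.1 m s⁻¹

Around a low, centrifugal force acts outward with Coriolis, so pressure-gradient force balances both:
(1/ρ)|∂P/∂n| = fV + V²/R  →  V² + fR·V − fR·V_g = 0
With fR = 1.15×10⁻⁴ × 462×10³ m = 53.1 m/s:
V = [−fR + √((fR)² + 4 fR V_g)]/2 = [−53.1 + √(53.1² + 4×53.1×41)]/2 = 27.1 m/s
Subgeostrophic (V < V_g = 41 m/s), as expected around a low.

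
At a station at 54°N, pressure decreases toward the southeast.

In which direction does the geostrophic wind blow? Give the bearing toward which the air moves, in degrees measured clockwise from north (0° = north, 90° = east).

225°

The pressure-gradient force points toward the southeast (bearing 135°).
Geostrophic balance: in the Northern Hemisphere the Coriolis force deflects motion to the right, so the geostrophic wind blows 90° to the right of the pressure-gradient force (low pressure on the left).
Rotating 135° by 90° clockwise gives 225° — the wind blows toward the southwest.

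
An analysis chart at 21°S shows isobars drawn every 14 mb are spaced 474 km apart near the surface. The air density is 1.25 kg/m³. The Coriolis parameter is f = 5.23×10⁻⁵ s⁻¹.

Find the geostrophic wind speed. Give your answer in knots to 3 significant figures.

Pressure gradient: |∂P/∂n| = 1400 Pa / 474000 m = 2.95×10⁻³ Pa/m
Geostrophic balance (pressure-gradient force = Coriolis force):
V_g = (1/(fρ)) |∂P/∂n| = 2.95×10⁻³ / (5.23×10⁻⁵ × 1.25) = 45.2 m/s
Converting: 45.2 m/s × 1.944 = 87.8 knots

87.8 knots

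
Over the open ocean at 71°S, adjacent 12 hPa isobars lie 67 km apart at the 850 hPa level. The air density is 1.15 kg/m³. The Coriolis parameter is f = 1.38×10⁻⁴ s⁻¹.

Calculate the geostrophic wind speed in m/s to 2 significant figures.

Pressure gradient: |∂P/∂n| = 1200 Pa / 67000 m = 1.79×10⁻² Pa/m
Geostrophic balance (pressure-gradient force = Coriolis force):
V_g = (1/(fρ)) |∂P/∂n| = 1.79×10⁻² / (1.38×10⁻⁴ × 1.15) = 113 m/s

110 m/s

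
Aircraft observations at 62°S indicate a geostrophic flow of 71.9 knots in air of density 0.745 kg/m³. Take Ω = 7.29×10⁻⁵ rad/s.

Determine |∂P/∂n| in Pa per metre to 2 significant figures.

Coriolis parameter at 62°S:
f = 2Ω sin φ = 2 × 7.29×10⁻⁵ × sin 62° = 1.29×10⁻⁴ s⁻¹
Wind speed in SI: 71.9 knots = 37.0 m/s
Geostrophic balance rearranged: |∂P/∂n| = f ρ V_g
|∂P/∂n| = 1.29×10⁻⁴ × 0.745 × 37.0 = 3.55×10⁻³ Pa/m

3.5×10⁻³ Pa/m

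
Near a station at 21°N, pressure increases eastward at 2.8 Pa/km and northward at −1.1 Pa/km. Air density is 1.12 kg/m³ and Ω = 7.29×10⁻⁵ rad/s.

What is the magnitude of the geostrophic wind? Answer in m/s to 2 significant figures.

Coriolis parameter at 21°N:
f = 2Ω sin φ = 2 × 7.29×10⁻⁵ × sin 21° = 5.23×10⁻⁵ s⁻¹
Component geostrophic relations (x east, y north):
u_g = −(1/(fρ)) ∂P/∂y,  v_g = (1/(fρ)) ∂P/∂x
u_g = −(−1.1×10⁻³)/(5.23×10⁻⁵ × 1.12) = 18.8 m/s;  v_g = (2.8×10⁻³)/(5.23×10⁻⁵ × 1.12) = 47.8 m/s
|V_g| = √(u_g² + v_g²) = 51.4 m/s

51 m/s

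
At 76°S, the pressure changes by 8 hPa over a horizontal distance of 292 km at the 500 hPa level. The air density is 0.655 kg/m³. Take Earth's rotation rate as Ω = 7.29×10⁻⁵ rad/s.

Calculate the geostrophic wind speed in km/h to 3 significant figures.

Coriolis parameter at 76°S:
f = 2Ω sin φ = 2 × 7.29×10⁻⁵ × sin 76° = 1.41×10⁻⁴ s⁻¹
Pressure gradient: |∂P/∂n| = 800 Pa / 292000 m = 2.74×10⁻³ Pa/m
Geostrophic balance (pressure-gradient force = Coriolis force):
V_g = (1/(fρ)) |∂P/∂n| = 2.74×10⁻³ / (1.41×10⁻⁴ × 0.655) = 29.6 m/s
Converting: 29.6 m/s × 3.6 = 106 km/h

106 km/h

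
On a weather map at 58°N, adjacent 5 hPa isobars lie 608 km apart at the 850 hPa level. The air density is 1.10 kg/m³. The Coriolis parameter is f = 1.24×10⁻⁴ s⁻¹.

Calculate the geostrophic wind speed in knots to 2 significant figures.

Pressure gradient: |∂P/∂n| = 500 Pa / 608000 m = 8.22×10⁻⁴ Pa/m
Geostrophic balance (pressure-gradient force = Coriolis force):
V_g = (1/(fρ)) |∂P/∂n| = 8.22×10⁻⁴ / (1.24×10⁻⁴ × 1.10) = 6.03 m/s
Converting: 6.03 m/s × 1.944 = 12 knots

12 knots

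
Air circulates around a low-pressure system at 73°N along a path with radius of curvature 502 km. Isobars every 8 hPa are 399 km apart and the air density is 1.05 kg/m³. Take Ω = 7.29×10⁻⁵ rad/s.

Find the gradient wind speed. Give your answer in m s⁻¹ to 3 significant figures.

Coriolis parameter at 73°N:
f = 2Ω sin φ = 2 × 7.29×10⁻⁵ × sin 73° = 1.39×10⁻⁴ s⁻¹
Pressure gradient: |∂P/∂n| = 800 Pa / 399000 m = 2.01×10⁻³ Pa/m
Geostrophic speed: V_g = |∂P/∂n|/(fρ) = 2.01×10⁻³/(1.39×10⁻⁴ × 1.05) = 13.7 m/s
Around a low, centrifugal force acts outward with Coriolis, so pressure-gradient force balances both:
(1/ρ)|∂P/∂n| = fV + V²/R  →  V² + fR·V − fR·V_g = 0
With fR = 1.39×10⁻⁴ × 502×10³ m = 70.0 m/s:
V = [−fR + √((fR)² + 4 fR V_g)]/2 = [−70.0 + √(70.0² + 4×70.0×13.7)]/2 = 11.7 m/s
Subgeostrophic (V < V_g = 13.7 m/s), as expected around a low.

11.7 m s⁻¹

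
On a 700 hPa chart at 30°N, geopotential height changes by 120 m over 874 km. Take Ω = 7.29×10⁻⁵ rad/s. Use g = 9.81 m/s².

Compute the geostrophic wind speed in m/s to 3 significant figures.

18.5 m/s

Coriolis parameter at 30°N:
f = 2Ω sin φ = 2 × 7.29×10⁻⁵ × sin 30° = 7.29×10⁻⁵ s⁻¹
Height gradient: |∂Z/∂n| = 120 m / 874000 m = 1.37×10⁻⁴
On a pressure surface, geostrophic balance gives V_g = (g/f)|∂Z/∂n|:
V_g = 9.81 × 1.37×10⁻⁴ / 7.29×10⁻⁵ = 18.5 m/s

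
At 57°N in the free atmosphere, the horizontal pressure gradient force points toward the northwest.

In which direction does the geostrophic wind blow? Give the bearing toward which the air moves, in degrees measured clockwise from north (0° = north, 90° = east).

045°

The pressure-gradient force points toward the northwest (bearing 315°).
Geostrophic balance: in the Northern Hemisphere the Coriolis force deflects motion to the right, so the geostrophic wind blows 90° to the right of the pressure-gradient force (low pressure on the left).
Rotating 315° by 90° clockwise gives 045° — the wind blows toward the northeast.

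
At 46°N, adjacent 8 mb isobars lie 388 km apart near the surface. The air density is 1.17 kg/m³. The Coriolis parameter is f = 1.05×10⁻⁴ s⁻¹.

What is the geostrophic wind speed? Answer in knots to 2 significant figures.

Pressure gradient: |∂P/∂n| = 800 Pa / 388000 m = 2.06×10⁻³ Pa/m
Geostrophic balance (pressure-gradient force = Coriolis force):
V_g = (1/(fρ)) |∂P/∂n| = 2.06×10⁻³ / (1.05×10⁻⁴ × 1.17) = 16.8 m/s
Converting: 16.8 m/s × 1.944 = 33 knots

33 knots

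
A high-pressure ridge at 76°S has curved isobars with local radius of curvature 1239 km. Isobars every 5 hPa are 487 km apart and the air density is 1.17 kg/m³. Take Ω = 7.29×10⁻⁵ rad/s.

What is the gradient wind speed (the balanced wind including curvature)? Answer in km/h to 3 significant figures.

Coriolis parameter at 76°S:
f = 2Ω sin φ = 2 × 7.29×10⁻⁵ × sin 76° = 1.41×10⁻⁴ s⁻¹
Pressure gradient: |∂P/∂n| = 500 Pa / 487000 m = 1.03×10⁻³ Pa/m
Geostrophic speed: V_g = |∂P/∂n|/(fρ) = 1.03×10⁻³/(1.41×10⁻⁴ × 1.17) = 6.20 m/s
Around a high, pressure-gradient force acts outward with centrifugal, so Coriolis balances both:
fV = (1/ρ)|∂P/∂n| + V²/R  →  V² − fR·V + fR·V_g = 0
With fR = 1.41×10⁻⁴ × 1239×10³ m = 175 m/s:
V = [fR − √((fR)² − 4 fR V_g)]/2 = [175 − √(175² − 4×175×6.2)]/2 = 6.44 m/s
Supergeostrophic (V > V_g = 6.2 m/s), as expected around a high.
Converting: 6.44 m/s × 3.6 = 23.2 km/h

23.2 km/h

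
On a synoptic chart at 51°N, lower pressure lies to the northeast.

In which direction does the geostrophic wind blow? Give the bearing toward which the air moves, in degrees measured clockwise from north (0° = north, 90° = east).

135°

The pressure-gradient force points toward the northeast (bearing 045°).
Geostrophic balance: in the Northern Hemisphere the Coriolis force deflects motion to the right, so the geostrophic wind blows 90° to the right of the pressure-gradient force (low pressure on the left).
Rotating 045° by 90° clockwise gives 135° — the wind blows toward the southeast.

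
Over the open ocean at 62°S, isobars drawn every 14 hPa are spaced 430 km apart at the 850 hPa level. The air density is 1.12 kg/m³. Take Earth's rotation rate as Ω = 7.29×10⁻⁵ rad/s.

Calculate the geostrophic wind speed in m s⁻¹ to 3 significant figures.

Coriolis parameter at 62°S:
f = 2Ω sin φ = 2 × 7.29×10⁻⁵ × sin 62° = 1.29×10⁻⁴ s⁻¹
Pressure gradient: |∂P/∂n| = 1400 Pa / 430000 m = 3.26×10⁻³ Pa/m
Geostrophic balance (pressure-gradient force = Coriolis force):
V_g = (1/(fρ)) |∂P/∂n| = 3.26×10⁻³ / (1.29×10⁻⁴ × 1.12) = 22.6 m/s

22.6 m s⁻¹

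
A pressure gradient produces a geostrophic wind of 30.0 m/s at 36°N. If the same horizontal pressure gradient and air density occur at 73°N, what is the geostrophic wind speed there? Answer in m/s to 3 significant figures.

18.4 m/s

With the same pressure gradient and density, V_g ∝ 1/f ∝ 1/sin φ.
V₂ = V₁ · sin φ₁ / sin φ₂ = 30.0 × sin 36° / sin 73°
V₂ = 30.0 × 0.5878/0.9563 = 18.4 m/s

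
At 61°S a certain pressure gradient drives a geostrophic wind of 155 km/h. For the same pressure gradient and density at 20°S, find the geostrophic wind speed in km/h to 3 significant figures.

With the same pressure gradient and density, V_g ∝ 1/f ∝ 1/sin φ.
V₂ = V₁ · sin φ₁ / sin φ₂ = 155 × sin 61° / sin 20°
V₂ = 155 × 0.8746/0.3420 = 396 km/h

396 km/h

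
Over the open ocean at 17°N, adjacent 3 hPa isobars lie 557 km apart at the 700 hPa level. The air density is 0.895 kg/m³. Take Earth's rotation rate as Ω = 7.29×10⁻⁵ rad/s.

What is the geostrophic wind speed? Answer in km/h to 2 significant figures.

51 km/h

Coriolis parameter at 17°N:
f = 2Ω sin φ = 2 × 7.29×10⁻⁵ × sin 17° = 4.26×10⁻⁵ s⁻¹
Pressure gradient: |∂P/∂n| = 300 Pa / 557000 m = 5.39×10⁻⁴ Pa/m
Geostrophic balance (pressure-gradient force = Coriolis force):
V_g = (1/(fρ)) |∂P/∂n| = 5.39×10⁻⁴ / (4.26×10⁻⁵ × 0.895) = 14.1 m/s
Converting: 14.1 m/s × 3.6 = 51 km/h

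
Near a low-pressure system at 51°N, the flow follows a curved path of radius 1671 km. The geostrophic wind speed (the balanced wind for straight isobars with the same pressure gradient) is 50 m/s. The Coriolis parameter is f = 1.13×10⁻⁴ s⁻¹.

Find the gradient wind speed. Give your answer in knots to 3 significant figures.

Around a low, centrifugal force acts outward with Coriolis, so pressure-gradient force balances both:
(1/ρ)|∂P/∂n| = fV + V²/R  →  V² + fR·V − fR·V_g = 0
With fR = 1.13×10⁻⁴ × 1671×10³ m = 189 m/s:
V = [−fR + √((fR)² + 4 fR V_g)]/2 = [−189 + √(189² + 4×189×50)]/2 = 41.1 m/s
Subgeostrophic (V < V_g = 50 m/s), as expected around a low.
Converting: 41.1 m/s × 1.944 = 79.8 knots

79.8 knots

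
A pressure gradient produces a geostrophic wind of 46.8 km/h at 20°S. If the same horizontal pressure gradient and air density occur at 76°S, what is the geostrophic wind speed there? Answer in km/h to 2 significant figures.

16 km/h

With the same pressure gradient and density, V_g ∝ 1/f ∝ 1/sin φ.
V₂ = V₁ · sin φ₁ / sin φ₂ = 46.8 × sin 20° / sin 76°
V₂ = 46.8 × 0.3420/0.9703 = 16 km/h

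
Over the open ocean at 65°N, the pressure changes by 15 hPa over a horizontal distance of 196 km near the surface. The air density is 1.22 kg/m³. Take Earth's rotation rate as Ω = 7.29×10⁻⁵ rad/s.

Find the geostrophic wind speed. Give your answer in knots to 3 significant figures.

Coriolis parameter at 65°N:
f = 2Ω sin φ = 2 × 7.29×10⁻⁵ × sin 65° = 1.32×10⁻⁴ s⁻¹
Pressure gradient: |∂P/∂n| = 1500 Pa / 196000 m = 7.65×10⁻³ Pa/m
Geostrophic balance (pressure-gradient force = Coriolis force):
V_g = (1/(fρ)) |∂P/∂n| = 7.65×10⁻³ / (1.32×10⁻⁴ × 1.22) = 47.5 m/s
Converting: 47.5 m/s × 1.944 = 92.3 knots

92.3 knots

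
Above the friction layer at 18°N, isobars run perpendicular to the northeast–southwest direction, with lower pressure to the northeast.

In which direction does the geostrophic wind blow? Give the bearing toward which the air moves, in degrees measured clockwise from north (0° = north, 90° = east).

135°

The pressure-gradient force points toward the northeast (bearing 045°).
Geostrophic balance: in the Northern Hemisphere the Coriolis force deflects motion to the right, so the geostrophic wind blows 90° to the right of the pressure-gradient force (low pressure on the left).
Rotating 045° by 90° clockwise gives 135° — the wind blows toward the southeast.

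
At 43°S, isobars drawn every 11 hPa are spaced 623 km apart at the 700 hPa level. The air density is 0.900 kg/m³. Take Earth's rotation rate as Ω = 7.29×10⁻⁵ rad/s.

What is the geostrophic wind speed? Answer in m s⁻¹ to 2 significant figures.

20 m s⁻¹

Coriolis parameter at 43°S:
f = 2Ω sin φ = 2 × 7.29×10⁻⁵ × sin 43° = 9.94×10⁻⁵ s⁻¹
Pressure gradient: |∂P/∂n| = 1100 Pa / 623000 m = 1.77×10⁻³ Pa/m
Geostrophic balance (pressure-gradient force = Coriolis force):
V_g = (1/(fρ)) |∂P/∂n| = 1.77×10⁻³ / (9.94×10⁻⁵ × 0.900) = 19.7 m/s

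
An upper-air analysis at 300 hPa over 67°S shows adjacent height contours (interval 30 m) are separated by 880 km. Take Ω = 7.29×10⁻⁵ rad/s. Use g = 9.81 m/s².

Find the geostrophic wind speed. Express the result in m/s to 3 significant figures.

Coriolis parameter at 67°S:
f = 2Ω sin φ = 2 × 7.29×10⁻⁵ × sin 67° = 1.34×10⁻⁴ s⁻¹
Height gradient: |∂Z/∂n| = 30 m / 880000 m = 3.41×10⁻⁵
On a pressure surface, geostrophic balance gives V_g = (g/f)|∂Z/∂n|:
V_g = 9.81 × 3.41×10⁻⁵ / 1.34×10⁻⁴ = 2.49 m/s

2.49 m/s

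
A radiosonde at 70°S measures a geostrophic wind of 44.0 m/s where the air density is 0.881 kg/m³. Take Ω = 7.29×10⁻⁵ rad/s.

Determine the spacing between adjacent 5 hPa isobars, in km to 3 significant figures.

94.1 km

Coriolis parameter at 70°S:
f = 2Ω sin φ = 2 × 7.29×10⁻⁵ × sin 70° = 1.37×10⁻⁴ s⁻¹
Geostrophic balance rearranged: |∂P/∂n| = f ρ V_g
|∂P/∂n| = 1.37×10⁻⁴ × 0.881 × 44.0 = 5.31×10⁻³ Pa/m
Isobar spacing: Δn = ΔP/|∂P/∂n| = 500 Pa / 5.31×10⁻³ Pa/m = 94145 m ≈ 94.1 km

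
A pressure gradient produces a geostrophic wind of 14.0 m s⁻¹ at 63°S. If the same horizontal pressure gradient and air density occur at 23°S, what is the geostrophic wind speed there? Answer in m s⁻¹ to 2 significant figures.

32 m s⁻¹

With the same pressure gradient and density, V_g ∝ 1/f ∝ 1/sin φ.
V₂ = V₁ · sin φ₁ / sin φ₂ = 14.0 × sin 63° / sin 23°
V₂ = 14.0 × 0.8910/0.3907 = 32 m s⁻¹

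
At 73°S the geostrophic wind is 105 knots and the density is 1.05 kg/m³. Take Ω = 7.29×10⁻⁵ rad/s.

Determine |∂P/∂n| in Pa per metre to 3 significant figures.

Coriolis parameter at 73°S:
f = 2Ω sin φ = 2 × 7.29×10⁻⁵ × sin 73° = 1.39×10⁻⁴ s⁻¹
Wind speed in SI: 105 knots = 54.0 m/s
Geostrophic balance rearranged: |∂P/∂n| = f ρ V_g
|∂P/∂n| = 1.39×10⁻⁴ × 1.05 × 54.0 = 7.91×10⁻³ Pa/m

7.91×10⁻³ Pa/m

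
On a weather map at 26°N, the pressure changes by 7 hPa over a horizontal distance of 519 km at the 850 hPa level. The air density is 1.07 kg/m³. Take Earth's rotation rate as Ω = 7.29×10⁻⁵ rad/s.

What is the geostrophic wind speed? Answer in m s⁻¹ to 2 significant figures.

20 m s⁻¹

Coriolis parameter at 26°N:
f = 2Ω sin φ = 2 × 7.29×10⁻⁵ × sin 26° = 6.39×10⁻⁵ s⁻¹
Pressure gradient: |∂P/∂n| = 700 Pa / 519000 m = 1.35×10⁻³ Pa/m
Geostrophic balance (pressure-gradient force = Coriolis force):
V_g = (1/(fρ)) |∂P/∂n| = 1.35×10⁻³ / (6.39×10⁻⁵ × 1.07) = 19.7 m/s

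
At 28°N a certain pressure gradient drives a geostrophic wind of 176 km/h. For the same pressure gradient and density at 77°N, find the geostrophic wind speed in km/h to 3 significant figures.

84.8 km/h

With the same pressure gradient and density, V_g ∝ 1/f ∝ 1/sin φ.
V₂ = V₁ · sin φ₁ / sin φ₂ = 176 × sin 28° / sin 77°
V₂ = 176 × 0.4695/0.9744 = 84.8 km/h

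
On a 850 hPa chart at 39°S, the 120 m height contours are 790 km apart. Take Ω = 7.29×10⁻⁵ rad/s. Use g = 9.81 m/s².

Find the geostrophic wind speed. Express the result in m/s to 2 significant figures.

16 m/s

Coriolis parameter at 39°S:
f = 2Ω sin φ = 2 × 7.29×10⁻⁵ × sin 39° = 9.18×10⁻⁵ s⁻¹
Height gradient: |∂Z/∂n| = 120 m / 790000 m = 1.52×10⁻⁴
On a pressure surface, geostrophic balance gives V_g = (g/f)|∂Z/∂n|:
V_g = 9.81 × 1.52×10⁻⁴ / 9.18×10⁻⁵ = 16.2 m/s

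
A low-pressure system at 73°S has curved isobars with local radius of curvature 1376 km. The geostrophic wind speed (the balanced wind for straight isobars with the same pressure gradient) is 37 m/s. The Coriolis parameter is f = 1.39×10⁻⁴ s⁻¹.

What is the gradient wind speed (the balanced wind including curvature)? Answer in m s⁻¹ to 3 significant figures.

Around a low, centrifugal force acts outward with Coriolis, so pressure-gradient force balances both:
(1/ρ)|∂P/∂n| = fV + V²/R  →  V² + fR·V − fR·V_g = 0
With fR = 1.39×10⁻⁴ × 1376×10³ m = 191 m/s:
V = [−fR + √((fR)² + 4 fR V_g)]/2 = [−191 + √(191² + 4×191×37)]/2 = 31.7 m/s
Subgeostrophic (V < V_g = 37 m/s), as expected around a low.

31.7 m s⁻¹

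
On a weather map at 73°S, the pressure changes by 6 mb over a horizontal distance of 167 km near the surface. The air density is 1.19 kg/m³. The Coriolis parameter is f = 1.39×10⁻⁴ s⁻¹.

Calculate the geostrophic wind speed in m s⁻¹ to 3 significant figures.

Pressure gradient: |∂P/∂n| = 600 Pa / 167000 m = 3.59×10⁻³ Pa/m
Geostrophic balance (pressure-gradient force = Coriolis force):
V_g = (1/(fρ)) |∂P/∂n| = 3.59×10⁻³ / (1.39×10⁻⁴ × 1.19) = 21.7 m/s

21.7 m s⁻¹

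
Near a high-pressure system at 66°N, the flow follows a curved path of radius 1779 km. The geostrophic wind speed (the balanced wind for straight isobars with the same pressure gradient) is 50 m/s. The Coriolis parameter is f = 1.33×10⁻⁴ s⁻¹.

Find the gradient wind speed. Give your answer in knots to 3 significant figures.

140 knots

Around a high, pressure-gradient force acts outward with centrifugal, so Coriolis balances both:
fV = (1/ρ)|∂P/∂n| + V²/R  →  V² − fR·V + fR·V_g = 0
With fR = 1.33×10⁻⁴ × 1779×10³ m = 237 m/s:
V = [fR − √((fR)² − 4 fR V_g)]/2 = [237 − √(237² − 4×237×50)]/2 = 71.8 m/s
Supergeostrophic (V > V_g = 50 m/s), as expected around a high.
Converting: 71.8 m/s × 1.944 = 140 knots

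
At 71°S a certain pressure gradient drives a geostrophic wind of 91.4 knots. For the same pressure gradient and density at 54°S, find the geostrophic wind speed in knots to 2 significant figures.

With the same pressure gradient and density, V_g ∝ 1/f ∝ 1/sin φ.
V₂ = V₁ · sin φ₁ / sin φ₂ = 91.4 × sin 71° / sin 54°
V₂ = 91.4 × 0.9455/0.8090 = 110 knots

110 knots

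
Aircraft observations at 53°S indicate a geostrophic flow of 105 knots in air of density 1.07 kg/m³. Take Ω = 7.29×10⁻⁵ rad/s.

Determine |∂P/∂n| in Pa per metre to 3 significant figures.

Coriolis parameter at 53°S:
f = 2Ω sin φ = 2 × 7.29×10⁻⁵ × sin 53° = 1.16×10⁻⁴ s⁻¹
Wind speed in SI: 105 knots = 54.0 m/s
Geostrophic balance rearranged: |∂P/∂n| = f ρ V_g
|∂P/∂n| = 1.16×10⁻⁴ × 1.07 × 54.0 = 6.73×10⁻³ Pa/m

6.73×10⁻³ Pa/m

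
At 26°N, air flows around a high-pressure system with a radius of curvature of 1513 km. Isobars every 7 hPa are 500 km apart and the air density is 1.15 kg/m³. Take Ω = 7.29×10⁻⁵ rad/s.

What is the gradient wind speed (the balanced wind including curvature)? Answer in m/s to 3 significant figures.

26.1 m/s

Coriolis parameter at 26°N:
f = 2Ω sin φ = 2 × 7.29×10⁻⁵ × sin 26° = 6.39×10⁻⁵ s⁻¹
Pressure gradient: |∂P/∂n| = 700 Pa / 500000 m = 1.40×10⁻³ Pa/m
Geostrophic speed: V_g = |∂P/∂n|/(fρ) = 1.40×10⁻³/(6.39×10⁻⁵ × 1.15) = 19.0 m/s
Around a high, pressure-gradient force acts outward with centrifugal, so Coriolis balances both:
fV = (1/ρ)|∂P/∂n| + V²/R  →  V² − fR·V + fR·V_g = 0
With fR = 6.39×10⁻⁵ × 1513×10³ m = 96.7 m/s:
V = [fR − √((fR)² − 4 fR V_g)]/2 = [96.7 − √(96.7² − 4×96.7×19)]/2 = 26.1 m/s
Supergeostrophic (V > V_g = 19 m/s), as expected around a high.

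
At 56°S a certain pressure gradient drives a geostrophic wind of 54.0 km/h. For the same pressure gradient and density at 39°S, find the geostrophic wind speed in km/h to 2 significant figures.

71 km/h

With the same pressure gradient and density, V_g ∝ 1/f ∝ 1/sin φ.
V₂ = V₁ · sin φ₁ / sin φ₂ = 54.0 × sin 56° / sin 39°
V₂ = 54.0 × 0.8290/0.6293 = 71 km/h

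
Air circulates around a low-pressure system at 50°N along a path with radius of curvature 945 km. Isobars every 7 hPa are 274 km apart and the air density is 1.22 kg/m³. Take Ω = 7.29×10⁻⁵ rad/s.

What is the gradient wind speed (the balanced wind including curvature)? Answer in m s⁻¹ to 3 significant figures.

Coriolis parameter at 50°N:
f = 2Ω sin φ = 2 × 7.29×10⁻⁵ × sin 50° = 1.12×10⁻⁴ s⁻¹
Pressure gradient: |∂P/∂n| = 700 Pa / 274000 m = 2.55×10⁻³ Pa/m
Geostrophic speed: V_g = |∂P/∂n|/(fρ) = 2.55×10⁻³/(1.12×10⁻⁴ × 1.22) = 18.7 m/s
Around a low, centrifugal force acts outward with Coriolis, so pressure-gradient force balances both:
(1/ρ)|∂P/∂n| = fV + V²/R  →  V² + fR·V − fR·V_g = 0
With fR = 1.12×10⁻⁴ × 945×10³ m = 106 m/s:
V = [−fR + √((fR)² + 4 fR V_g)]/2 = [−106 + √(106² + 4×106×18.7)]/2 = 16.2 m/s
Subgeostrophic (V < V_g = 18.7 m/s), as expected around a low.

16.2 m s⁻¹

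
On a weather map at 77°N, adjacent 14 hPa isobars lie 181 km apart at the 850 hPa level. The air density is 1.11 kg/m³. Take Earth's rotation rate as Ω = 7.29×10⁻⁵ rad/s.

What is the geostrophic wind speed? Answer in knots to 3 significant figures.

95.3 knots

Coriolis parameter at 77°N:
f = 2Ω sin φ = 2 × 7.29×10⁻⁵ × sin 77° = 1.42×10⁻⁴ s⁻¹
Pressure gradient: |∂P/∂n| = 1400 Pa / 181000 m = 7.73×10⁻³ Pa/m
Geostrophic balance (pressure-gradient force = Coriolis force):
V_g = (1/(fρ)) |∂P/∂n| = 7.73×10⁻³ / (1.42×10⁻⁴ × 1.11) = 49.1 m/s
Converting: 49.1 m/s × 1.944 = 95.3 knots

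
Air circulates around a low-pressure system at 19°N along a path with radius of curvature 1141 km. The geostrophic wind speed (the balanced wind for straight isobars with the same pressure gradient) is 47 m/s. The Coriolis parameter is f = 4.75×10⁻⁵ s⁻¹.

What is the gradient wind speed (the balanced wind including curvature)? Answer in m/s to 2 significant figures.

30 m/s

Around a low, centrifugal force acts outward with Coriolis, so pressure-gradient force balances both:
(1/ρ)|∂P/∂n| = fV + V²/R  →  V² + fR·V − fR·V_g = 0
With fR = 4.75×10⁻⁵ × 1141×10³ m = 54.2 m/s:
V = [−fR + √((fR)² + 4 fR V_g)]/2 = [−54.2 + √(54.2² + 4×54.2×47)]/2 = 30.2 m/s
Subgeostrophic (V < V_g = 47 m/s), as expected around a low.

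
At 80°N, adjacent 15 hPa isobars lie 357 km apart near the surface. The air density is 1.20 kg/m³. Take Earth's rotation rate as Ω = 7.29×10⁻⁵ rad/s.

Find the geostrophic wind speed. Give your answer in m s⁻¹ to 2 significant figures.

Coriolis parameter at 80°N:
f = 2Ω sin φ = 2 × 7.29×10⁻⁵ × sin 80° = 1.44×10⁻⁴ s⁻¹
Pressure gradient: |∂P/∂n| = 1500 Pa / 357000 m = 4.20×10⁻³ Pa/m
Geostrophic balance (pressure-gradient force = Coriolis force):
V_g = (1/(fρ)) |∂P/∂n| = 4.20×10⁻³ / (1.44×10⁻⁴ × 1.20) = 24.4 m/s

24 m s⁻¹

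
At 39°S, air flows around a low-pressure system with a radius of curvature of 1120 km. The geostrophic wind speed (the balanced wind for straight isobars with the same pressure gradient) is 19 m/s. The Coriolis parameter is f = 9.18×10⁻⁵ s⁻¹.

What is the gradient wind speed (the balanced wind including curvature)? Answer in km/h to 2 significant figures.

59 km/h

Around a low, centrifugal force acts outward with Coriolis, so pressure-gradient force balances both:
(1/ρ)|∂P/∂n| = fV + V²/R  →  V² + fR·V − fR·V_g = 0
With fR = 9.18×10⁻⁵ × 1120×10³ m = 103 m/s:
V = [−fR + √((fR)² + 4 fR V_g)]/2 = [−103 + √(103² + 4×103×19)]/2 = 16.4 m/s
Subgeostrophic (V < V_g = 19 m/s), as expected around a low.
Converting: 16.4 m/s × 3.6 = 59 km/h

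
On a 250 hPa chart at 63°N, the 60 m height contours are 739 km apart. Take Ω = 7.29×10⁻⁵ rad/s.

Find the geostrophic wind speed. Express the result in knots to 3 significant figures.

Coriolis parameter at 63°N:
f = 2Ω sin φ = 2 × 7.29×10⁻⁵ × sin 63° = 1.30×10⁻⁴ s⁻¹
Height gradient: |∂Z/∂n| = 60 m / 739000 m = 8.12×10⁻⁵
On a pressure surface, geostrophic balance gives V_g = (g/f)|∂Z/∂n|:
V_g = 9.81 × 8.12×10⁻⁵ / 1.30×10⁻⁴ = 6.13 m/s
Converting: 6.13 m/s × 1.944 = 11.9 knots

11.9 knots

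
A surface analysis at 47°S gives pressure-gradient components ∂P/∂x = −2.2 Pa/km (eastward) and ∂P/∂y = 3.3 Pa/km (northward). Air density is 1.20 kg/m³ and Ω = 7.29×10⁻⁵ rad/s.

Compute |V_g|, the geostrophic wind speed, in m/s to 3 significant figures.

31.0 m/s

Coriolis parameter at 47°S:
f = 2Ω sin φ = 2 × 7.29×10⁻⁵ × sin 47° = 1.07×10⁻⁴ s⁻¹
In the Southern Hemisphere f is negative: f = −1.07×10⁻⁴ s⁻¹.
Component geostrophic relations (x east, y north):
u_g = −(1/(fρ)) ∂P/∂y,  v_g = (1/(fρ)) ∂P/∂x
u_g = −(3.3×10⁻³)/(−1.07×10⁻⁴ × 1.20) = 25.8 m/s;  v_g = (−2.2×10⁻³)/(−1.07×10⁻⁴ × 1.20) = 17.2 m/s
|V_g| = √(u_g² + v_g²) = 31.0 m/s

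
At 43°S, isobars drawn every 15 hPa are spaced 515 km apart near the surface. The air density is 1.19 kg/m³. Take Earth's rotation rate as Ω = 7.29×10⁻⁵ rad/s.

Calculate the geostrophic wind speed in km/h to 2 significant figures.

89 km/h

Coriolis parameter at 43°S:
f = 2Ω sin φ = 2 × 7.29×10⁻⁵ × sin 43° = 9.94×10⁻⁵ s⁻¹
Pressure gradient: |∂P/∂n| = 1500 Pa / 515000 m = 2.91×10⁻³ Pa/m
Geostrophic balance (pressure-gradient force = Coriolis force):
V_g = (1/(fρ)) |∂P/∂n| = 2.91×10⁻³ / (9.94×10⁻⁵ × 1.19) = 24.6 m/s
Converting: 24.6 m/s × 3.6 = 89 km/h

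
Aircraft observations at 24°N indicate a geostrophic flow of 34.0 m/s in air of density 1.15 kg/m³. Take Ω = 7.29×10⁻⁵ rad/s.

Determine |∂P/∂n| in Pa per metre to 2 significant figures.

Coriolis parameter at 24°N:
f = 2Ω sin φ = 2 × 7.29×10⁻⁵ × sin 24° = 5.93×10⁻⁵ s⁻¹
Geostrophic balance rearranged: |∂P/∂n| = f ρ V_g
|∂P/∂n| = 5.93×10⁻⁵ × 1.15 × 34.0 = 2.32×10⁻³ Pa/m

2.3×10⁻³ Pa/m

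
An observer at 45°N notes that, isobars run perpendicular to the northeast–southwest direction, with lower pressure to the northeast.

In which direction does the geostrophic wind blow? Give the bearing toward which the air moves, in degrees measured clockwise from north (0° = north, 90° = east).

The pressure-gradient force points toward the northeast (bearing 045°).
Geostrophic balance: in the Northern Hemisphere the Coriolis force deflects motion to the right, so the geostrophic wind blows 90° to the right of the pressure-gradient force (low pressure on the left).
Rotating 045° by 90° clockwise gives 135° — the wind blows toward the southeast.

135°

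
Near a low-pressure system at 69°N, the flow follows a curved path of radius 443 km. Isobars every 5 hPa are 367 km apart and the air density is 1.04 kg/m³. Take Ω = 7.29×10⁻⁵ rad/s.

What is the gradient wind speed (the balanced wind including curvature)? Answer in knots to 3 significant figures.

16.4 knots

Coriolis parameter at 69°N:
f = 2Ω sin φ = 2 × 7.29×10⁻⁵ × sin 69° = 1.36×10⁻⁴ s⁻¹
Pressure gradient: |∂P/∂n| = 500 Pa / 367000 m = 1.36×10⁻³ Pa/m
Geostrophic speed: V_g = |∂P/∂n|/(fρ) = 1.36×10⁻³/(1.36×10⁻⁴ × 1.04) = 9.62 m/s
Around a low, centrifugal force acts outward with Coriolis, so pressure-gradient force balances both:
(1/ρ)|∂P/∂n| = fV + V²/R  →  V² + fR·V − fR·V_g = 0
With fR = 1.36×10⁻⁴ × 443×10³ m = 60.3 m/s:
V = [−fR + √((fR)² + 4 fR V_g)]/2 = [−60.3 + √(60.3² + 4×60.3×9.62)]/2 = 8.44 m/s
Subgeostrophic (V < V_g = 9.62 m/s), as expected around a low.
Converting: 8.44 m/s × 1.944 = 16.4 knots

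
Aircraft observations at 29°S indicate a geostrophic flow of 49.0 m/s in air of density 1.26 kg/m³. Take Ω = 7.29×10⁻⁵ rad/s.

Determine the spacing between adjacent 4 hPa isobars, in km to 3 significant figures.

91.7 km

Coriolis parameter at 29°S:
f = 2Ω sin φ = 2 × 7.29×10⁻⁵ × sin 29° = 7.07×10⁻⁵ s⁻¹
Geostrophic balance rearranged: |∂P/∂n| = f ρ V_g
|∂P/∂n| = 7.07×10⁻⁵ × 1.26 × 49.0 = 4.36×10⁻³ Pa/m
Isobar spacing: Δn = ΔP/|∂P/∂n| = 400 Pa / 4.36×10⁻³ Pa/m = 91657 m ≈ 91.7 km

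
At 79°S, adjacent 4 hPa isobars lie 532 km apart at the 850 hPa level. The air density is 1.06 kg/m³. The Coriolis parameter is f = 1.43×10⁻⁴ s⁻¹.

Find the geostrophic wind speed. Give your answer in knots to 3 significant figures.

9.64 knots

Pressure gradient: |∂P/∂n| = 400 Pa / 532000 m = 7.52×10⁻⁴ Pa/m
Geostrophic balance (pressure-gradient force = Coriolis force):
V_g = (1/(fρ)) |∂P/∂n| = 7.52×10⁻⁴ / (1.43×10⁻⁴ × 1.06) = 4.96 m/s
Converting: 4.96 m/s × 1.944 = 9.64 knots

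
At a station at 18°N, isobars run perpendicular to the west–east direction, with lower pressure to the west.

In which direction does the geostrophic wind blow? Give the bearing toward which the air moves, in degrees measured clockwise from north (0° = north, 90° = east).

The pressure-gradient force points toward the west (bearing 270°).
Geostrophic balance: in the Northern Hemisphere the Coriolis force deflects motion to the right, so the geostrophic wind blows 90° to the right of the pressure-gradient force (low pressure on the left).
Rotating 270° by 90° clockwise gives 000° — the wind blows toward the north.

000°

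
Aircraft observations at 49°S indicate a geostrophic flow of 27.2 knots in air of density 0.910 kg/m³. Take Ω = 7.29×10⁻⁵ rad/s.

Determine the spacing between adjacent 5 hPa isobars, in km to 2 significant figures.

Coriolis parameter at 49°S:
f = 2Ω sin φ = 2 × 7.29×10⁻⁵ × sin 49° = 1.10×10⁻⁴ s⁻¹
Wind speed in SI: 27.2 knots = 14.0 m/s
Geostrophic balance rearranged: |∂P/∂n| = f ρ V_g
|∂P/∂n| = 1.10×10⁻⁴ × 0.910 × 14.0 = 1.40×10⁻³ Pa/m
Isobar spacing: Δn = ΔP/|∂P/∂n| = 500 Pa / 1.40×10⁻³ Pa/m = 356849 m ≈ 360 km

360 km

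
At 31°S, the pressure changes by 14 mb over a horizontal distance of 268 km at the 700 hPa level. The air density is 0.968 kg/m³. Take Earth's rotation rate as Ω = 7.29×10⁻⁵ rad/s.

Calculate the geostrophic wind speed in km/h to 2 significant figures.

260 km/h

Coriolis parameter at 31°S:
f = 2Ω sin φ = 2 × 7.29×10⁻⁵ × sin 31° = 7.51×10⁻⁵ s⁻¹
Pressure gradient: |∂P/∂n| = 1400 Pa / 268000 m = 5.22×10⁻³ Pa/m
Geostrophic balance (pressure-gradient force = Coriolis force):
V_g = (1/(fρ)) |∂P/∂n| = 5.22×10⁻³ / (7.51×10⁻⁵ × 0.968) = 71.9 m/s
Converting: 71.9 m/s × 3.6 = 260 km/h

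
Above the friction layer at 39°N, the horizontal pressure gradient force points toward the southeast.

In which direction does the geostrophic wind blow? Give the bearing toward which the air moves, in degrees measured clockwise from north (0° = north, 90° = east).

The pressure-gradient force points toward the southeast (bearing 135°).
Geostrophic balance: in the Northern Hemisphere the Coriolis force deflects motion to the right, so the geostrophic wind blows 90° to the right of the pressure-gradient force (low pressure on the left).
Rotating 135° by 90° clockwise gives 225° — the wind blows toward the southwest.

225°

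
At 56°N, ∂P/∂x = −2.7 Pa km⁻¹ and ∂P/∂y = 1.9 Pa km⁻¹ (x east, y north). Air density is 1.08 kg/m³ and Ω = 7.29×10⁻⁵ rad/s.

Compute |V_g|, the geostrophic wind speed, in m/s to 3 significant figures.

25.3 m/s

Coriolis parameter at 56°N:
f = 2Ω sin φ = 2 × 7.29×10⁻⁵ × sin 56° = 1.21×10⁻⁴ s⁻¹
Component geostrophic relations (x east, y north):
u_g = −(1/(fρ)) ∂P/∂y,  v_g = (1/(fρ)) ∂P/∂x
u_g = −(1.9×10⁻³)/(1.21×10⁻⁴ × 1.08) = −14.6 m/s;  v_g = (−2.7×10⁻³)/(1.21×10⁻⁴ × 1.08) = −20.7 m/s
|V_g| = √(u_g² + v_g²) = 25.3 m/s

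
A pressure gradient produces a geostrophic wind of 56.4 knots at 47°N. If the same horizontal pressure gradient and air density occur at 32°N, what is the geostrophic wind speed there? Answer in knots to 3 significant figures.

With the same pressure gradient and density, V_g ∝ 1/f ∝ 1/sin φ.
V₂ = V₁ · sin φ₁ / sin φ₂ = 56.4 × sin 47° / sin 32°
V₂ = 56.4 × 0.7314/0.5299 = 77.8 knots

77.8 knots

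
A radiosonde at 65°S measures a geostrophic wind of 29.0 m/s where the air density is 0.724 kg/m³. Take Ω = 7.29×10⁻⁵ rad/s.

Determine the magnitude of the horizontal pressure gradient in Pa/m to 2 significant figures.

2.8×10⁻³ Pa/m

Coriolis parameter at 65°S:
f = 2Ω sin φ = 2 × 7.29×10⁻⁵ × sin 65° = 1.32×10⁻⁴ s⁻¹
Geostrophic balance rearranged: |∂P/∂n| = f ρ V_g
|∂P/∂n| = 1.32×10⁻⁴ × 0.724 × 29.0 = 2.77×10⁻³ Pa/m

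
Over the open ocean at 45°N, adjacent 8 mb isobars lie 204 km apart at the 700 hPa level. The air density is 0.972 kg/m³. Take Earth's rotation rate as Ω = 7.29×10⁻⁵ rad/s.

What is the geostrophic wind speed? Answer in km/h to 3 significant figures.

141 km/h

Coriolis parameter at 45°N:
f = 2Ω sin φ = 2 × 7.29×10⁻⁵ × sin 45° = 1.03×10⁻⁴ s⁻¹
Pressure gradient: |∂P/∂n| = 800 Pa / 204000 m = 3.92×10⁻³ Pa/m
Geostrophic balance (pressure-gradient force = Coriolis force):
V_g = (1/(fρ)) |∂P/∂n| = 3.92×10⁻³ / (1.03×10⁻⁴ × 0.972) = 39.1 m/s
Converting: 39.1 m/s × 3.6 = 141 km/h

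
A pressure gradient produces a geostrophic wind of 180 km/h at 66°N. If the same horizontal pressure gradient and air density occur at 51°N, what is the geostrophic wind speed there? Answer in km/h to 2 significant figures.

210 km/h

With the same pressure gradient and density, V_g ∝ 1/f ∝ 1/sin φ.
V₂ = V₁ · sin φ₁ / sin φ₂ = 180 × sin 66° / sin 51°
V₂ = 180 × 0.9135/0.7771 = 210 km/h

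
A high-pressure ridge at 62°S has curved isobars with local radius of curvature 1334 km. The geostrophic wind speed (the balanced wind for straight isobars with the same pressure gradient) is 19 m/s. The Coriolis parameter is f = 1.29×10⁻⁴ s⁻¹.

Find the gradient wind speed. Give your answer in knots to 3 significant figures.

Around a high, pressure-gradient force acts outward with centrifugal, so Coriolis balances both:
fV = (1/ρ)|∂P/∂n| + V²/R  →  V² − fR·V + fR·V_g = 0
With fR = 1.29×10⁻⁴ × 1334×10³ m = 172 m/s:
V = [fR − √((fR)² − 4 fR V_g)]/2 = [172 − √(172² − 4×172×19)]/2 = 21.7 m/s
Supergeostrophic (V > V_g = 19 m/s), as expected around a high.
Converting: 21.7 m/s × 1.944 = 42.3 knots

42.3 knots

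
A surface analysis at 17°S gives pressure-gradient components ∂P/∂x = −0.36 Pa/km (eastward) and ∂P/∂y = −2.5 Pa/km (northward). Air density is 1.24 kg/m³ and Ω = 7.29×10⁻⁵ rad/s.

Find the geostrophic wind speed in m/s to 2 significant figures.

48 m/s

Coriolis parameter at 17°S:
f = 2Ω sin φ = 2 × 7.29×10⁻⁵ × sin 17° = 4.26×10⁻⁵ s⁻¹
In the Southern Hemisphere f is negative: f = −4.26×10⁻⁵ s⁻¹.
Component geostrophic relations (x east, y north):
u_g = −(1/(fρ)) ∂P/∂y,  v_g = (1/(fρ)) ∂P/∂x
u_g = −(−2.5×10⁻³)/(−4.26×10⁻⁵ × 1.24) = −47.3 m/s;  v_g = (−0.36×10⁻³)/(−4.26×10⁻⁵ × 1.24) = 6.81 m/s
|V_g| = √(u_g² + v_g²) = 47.8 m/s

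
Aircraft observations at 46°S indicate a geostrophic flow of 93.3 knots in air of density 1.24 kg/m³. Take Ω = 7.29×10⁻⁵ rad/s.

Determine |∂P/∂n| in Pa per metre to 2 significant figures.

Coriolis parameter at 46°S:
f = 2Ω sin φ = 2 × 7.29×10⁻⁵ × sin 46° = 1.05×10⁻⁴ s⁻¹
Wind speed in SI: 93.3 knots = 48.0 m/s
Geostrophic balance rearranged: |∂P/∂n| = f ρ V_g
|∂P/∂n| = 1.05×10⁻⁴ × 1.24 × 48.0 = 6.24×10⁻³ Pa/m

6.2×10⁻³ Pa/m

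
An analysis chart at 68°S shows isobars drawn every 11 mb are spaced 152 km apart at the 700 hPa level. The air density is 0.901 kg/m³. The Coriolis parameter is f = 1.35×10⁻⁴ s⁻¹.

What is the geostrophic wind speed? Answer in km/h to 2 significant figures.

210 km/h

Pressure gradient: |∂P/∂n| = 1100 Pa / 152000 m = 7.24×10⁻³ Pa/m
Geostrophic balance (pressure-gradient force = Coriolis force):
V_g = (1/(fρ)) |∂P/∂n| = 7.24×10⁻³ / (1.35×10⁻⁴ × 0.901) = 59.5 m/s
Converting: 59.5 m/s × 3.6 = 210 km/h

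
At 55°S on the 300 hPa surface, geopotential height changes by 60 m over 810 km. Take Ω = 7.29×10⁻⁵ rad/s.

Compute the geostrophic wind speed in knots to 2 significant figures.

Coriolis parameter at 55°S:
f = 2Ω sin φ = 2 × 7.29×10⁻⁵ × sin 55° = 1.19×10⁻⁴ s⁻¹
Height gradient: |∂Z/∂n| = 60 m / 810000 m = 7.41×10⁻⁵
On a pressure surface, geostrophic balance gives V_g = (g/f)|∂Z/∂n|:
V_g = 9.81 × 7.41×10⁻⁵ / 1.19×10⁻⁴ = 6.08 m/s
Converting: 6.08 m/s × 1.944 = 12 knots

12 knots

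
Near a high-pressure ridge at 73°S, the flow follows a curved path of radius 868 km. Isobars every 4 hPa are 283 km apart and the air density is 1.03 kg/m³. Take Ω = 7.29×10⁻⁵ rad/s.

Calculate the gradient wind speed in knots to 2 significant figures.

21 knots

Coriolis parameter at 73°S:
f = 2Ω sin φ = 2 × 7.29×10⁻⁵ × sin 73° = 1.39×10⁻⁴ s⁻¹
Pressure gradient: |∂P/∂n| = 400 Pa / 283000 m = 1.41×10⁻³ Pa/m
Geostrophic speed: V_g = |∂P/∂n|/(fρ) = 1.41×10⁻³/(1.39×10⁻⁴ × 1.03) = 9.84 m/s
Around a high, pressure-gradient force acts outward with centrifugal, so Coriolis balances both:
fV = (1/ρ)|∂P/∂n| + V²/R  →  V² − fR·V + fR·V_g = 0
With fR = 1.39×10⁻⁴ × 868×10³ m = 121 m/s:
V = [fR − √((fR)² − 4 fR V_g)]/2 = [121 − √(121² − 4×121×9.84)]/2 = 10.8 m/s
Supergeostrophic (V > V_g = 9.84 m/s), as expected around a high.
Converting: 10.8 m/s × 1.944 = 21 knots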